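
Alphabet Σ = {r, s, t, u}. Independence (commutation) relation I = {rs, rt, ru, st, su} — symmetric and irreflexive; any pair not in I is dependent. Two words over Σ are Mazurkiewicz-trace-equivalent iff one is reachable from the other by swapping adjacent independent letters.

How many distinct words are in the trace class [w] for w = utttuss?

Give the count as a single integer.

21

drop 0:u onto floor
drop 1:t onto {0:u}
drop 2:t onto {1:t}
drop 3:t onto {2:t}
drop 4:u onto {3:t}
drop 5:s onto floor
drop 6:s onto {5:s}
ground layer = {0:u, 5:s}
drop-orders for the pieces not yet dropped (sum over which currently-grounded one goes next):
  1 to go: {4} 1  {6} 1
  2 to go: {3,4} 1  {4,6} 2  {5,6} 1
  3 to go: {2,3,4} 1  {3,4,6} 3  {4,5,6} 3
  4 to go: {1,2,3,4} 1  {2,3,4,6} 4  {3,4,5,6} 6
  5 to go: {0,1,2,3,4} 1  {1,2,3,4,6} 5  {2,3,4,5,6} 10
  if 0:u drops first: 15 orders
  if 5:s drops first: 6 orders
heap linearizations: 21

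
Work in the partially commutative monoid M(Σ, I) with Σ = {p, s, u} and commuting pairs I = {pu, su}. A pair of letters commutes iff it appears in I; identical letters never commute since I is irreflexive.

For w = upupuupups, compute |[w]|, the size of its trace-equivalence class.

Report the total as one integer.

252

#0=u has no predecessor
#1=p has no predecessor
#2=u depends on [0:u]
#3=p depends on [1:p]
#4=u depends on [2:u]
#5=u depends on [4:u]
#6=p depends on [3:p]
#7=u depends on [5:u]
#8=p depends on [6:p]
#9=s depends on [8:p]
sources: [0:u, 1:p]
N(rest) = Σ N(rest − s) over sources s of rest; N(one piece) = 1:
  size 1 → [7]=1  [9]=1
  size 2 → [5,7]=1  [7,9]=2  [8,9]=1
  size 3 → [4,5,7]=1  [5,7,9]=3  [6,8,9]=1  [7,8,9]=3
  size 4 → [2,4,5,7]=1  [3,6,8,9]=1  [4,5,7,9]=4  [5,7,8,9]=6  [6,7,8,9]=4
  size 5 → [0,2,4,5,7]=1  [1,3,6,8,9]=1  [2,4,5,7,9]=5  [3,6,7,8,9]=5  [4,5,7,8,9]=10  [5,6,7,8,9]=10
  size 6 → [0,2,4,5,7,9]=6  [1,3,6,7,8,9]=6  [2,4,5,7,8,9]=15  [3,5,6,7,8,9]=15  [4,5,6,7,8,9]=20
  size 7 → [0,2,4,5,7,8,9]=21  [1,3,5,6,7,8,9]=21  [2,4,5,6,7,8,9]=35  [3,4,5,6,7,8,9]=35
  size 8 → [0,2,4,5,6,7,8,9]=56  [1,3,4,5,6,7,8,9]=56  [2,3,4,5,6,7,8,9]=70
  first=0(u) contributes 126
  first=1(p) contributes 126
|[w]| = 252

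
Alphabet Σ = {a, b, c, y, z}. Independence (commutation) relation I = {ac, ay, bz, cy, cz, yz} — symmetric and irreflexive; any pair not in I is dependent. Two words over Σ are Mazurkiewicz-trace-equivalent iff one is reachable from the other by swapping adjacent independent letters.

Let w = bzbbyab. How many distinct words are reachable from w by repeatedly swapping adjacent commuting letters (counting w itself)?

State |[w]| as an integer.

9

drop 0:b onto floor
drop 1:z onto floor
drop 2:b onto {0:b}
drop 3:b onto {2:b}
drop 4:y onto {3:b}
drop 5:a onto {1:z, 3:b}
drop 6:b onto {4:y, 5:a}
ground layer = {0:b, 1:z}
drop-orders for the pieces not yet dropped (sum over which currently-grounded one goes next):
  1 to go: {6} 1
  2 to go: {4,6} 1  {5,6} 1
  3 to go: {1,5,6} 1  {4,5,6} 2
  4 to go: {1,4,5,6} 3  {3,4,5,6} 2
  5 to go: {1,3,4,5,6} 5  {2,3,4,5,6} 2
  if 0:b drops first: 7 orders
  if 1:z drops first: 2 orders
heap linearizations: 9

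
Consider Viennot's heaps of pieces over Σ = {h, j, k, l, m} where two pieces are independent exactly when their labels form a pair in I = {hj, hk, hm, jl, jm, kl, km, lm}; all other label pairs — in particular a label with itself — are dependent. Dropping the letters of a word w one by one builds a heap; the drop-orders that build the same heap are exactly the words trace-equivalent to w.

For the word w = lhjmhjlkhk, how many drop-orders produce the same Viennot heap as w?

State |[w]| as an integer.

piece 0:l — minimal
piece 1:h rests on {0:l}
piece 2:j — minimal
piece 3:m — minimal
piece 4:h rests on {1:h}
piece 5:j rests on {2:j}
piece 6:l rests on {4:h}
piece 7:k rests on {5:j}
piece 8:h rests on {6:l}
piece 9:k rests on {7:k}
minimal pieces: {0:l, 2:j, 3:m}
ways to finish when only these pieces remain (= sum over removing one remaining piece with nothing left below it):
  1 left: {3}→1  {8}→1  {9}→1
  2 left: {3,8}→2  {3,9}→2  {6,8}→1  {7,9}→1  {8,9}→2
  3 left: {3,6,8}→3  {3,7,9}→3  {3,8,9}→6  {4,6,8}→1  {5,7,9}→1  {6,8,9}→3  {7,8,9}→3
  4 left: {1,4,6,8}→1  {2,5,7,9}→1  {3,4,6,8}→4  {3,5,7,9}→4  {3,6,8,9}→12  {3,7,8,9}→12  {4,6,8,9}→4  {5,7,8,9}→4  {6,7,8,9}→6
  5 left: {0,1,4,6,8}→1  {1,3,4,6,8}→5  {1,4,6,8,9}→5  {2,3,5,7,9}→5  {2,5,7,8,9}→5  {3,4,6,8,9}→20  {3,5,7,8,9}→20  {3,6,7,8,9}→30  {4,6,7,8,9}→10  {5,6,7,8,9}→10
  6 left: {0,1,3,4,6,8}→6  {0,1,4,6,8,9}→6  {1,3,4,6,8,9}→30  {1,4,6,7,8,9}→15  {2,3,5,7,8,9}→30  {2,5,6,7,8,9}→15  {3,4,6,7,8,9}→60  {3,5,6,7,8,9}→60  {4,5,6,7,8,9}→20
  7 left: {0,1,3,4,6,8,9}→42  {0,1,4,6,7,8,9}→21  {1,3,4,6,7,8,9}→105  {1,4,5,6,7,8,9}→35  {2,3,5,6,7,8,9}→105  {2,4,5,6,7,8,9}→35  {3,4,5,6,7,8,9}→140
  8 left: {0,1,3,4,6,7,8,9}→168  {0,1,4,5,6,7,8,9}→56  {1,2,4,5,6,7,8,9}→70  {1,3,4,5,6,7,8,9}→280  {2,3,4,5,6,7,8,9}→280
  placing 0:l first → 630 extensions
  placing 2:j first → 504 extensions
  placing 3:m first → 126 extensions
total linear extensions = 1260

1260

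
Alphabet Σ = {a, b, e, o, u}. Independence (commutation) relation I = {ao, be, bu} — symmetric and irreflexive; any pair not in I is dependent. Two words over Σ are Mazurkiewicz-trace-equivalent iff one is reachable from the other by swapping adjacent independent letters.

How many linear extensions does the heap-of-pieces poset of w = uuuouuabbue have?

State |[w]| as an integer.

piece 0:u — minimal
piece 1:u rests on {0:u}
piece 2:u rests on {1:u}
piece 3:o rests on {2:u}
piece 4:u rests on {3:o}
piece 5:u rests on {4:u}
piece 6:a rests on {5:u}
piece 7:b rests on {6:a}
piece 8:b rests on {7:b}
piece 9:u rests on {6:a}
piece 10:e rests on {9:u}
minimal pieces: {0:u}
ways to finish when only these pieces remain (= sum over removing one remaining piece with nothing left below it):
  1 left: {8}→1  {10}→1
  2 left: {7,8}→1  {8,10}→2  {9,10}→1
  3 left: {7,8,10}→3  {8,9,10}→3
  4 left: {7,8,9,10}→6
  5 left: {6,7,8,9,10}→6
  6 left: {5,6,7,8,9,10}→6
  7 left: {4,5,6,7,8,9,10}→6
  8 left: {3,4,5,6,7,8,9,10}→6
  9 left: {2,3,4,5,6,7,8,9,10}→6
  placing 0:u first → 6 extensions

6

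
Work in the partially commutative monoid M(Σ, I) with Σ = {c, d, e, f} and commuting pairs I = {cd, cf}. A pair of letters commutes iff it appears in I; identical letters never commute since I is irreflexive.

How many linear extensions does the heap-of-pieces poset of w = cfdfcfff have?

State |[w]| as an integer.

piece 0:c — minimal
piece 1:f — minimal
piece 2:d rests on {1:f}
piece 3:f rests on {2:d}
piece 4:c rests on {0:c}
piece 5:f rests on {3:f}
piece 6:f rests on {5:f}
piece 7:f rests on {6:f}
minimal pieces: {0:c, 1:f}
ways to finish when only these pieces remain (= sum over removing one remaining piece with nothing left below it):
  1 left: {4}→1  {7}→1
  2 left: {0,4}→1  {4,7}→2  {6,7}→1
  3 left: {0,4,7}→3  {4,6,7}→3  {5,6,7}→1
  4 left: {0,4,6,7}→6  {3,5,6,7}→1  {4,5,6,7}→4
  5 left: {0,4,5,6,7}→10  {2,3,5,6,7}→1  {3,4,5,6,7}→5
  6 left: {0,3,4,5,6,7}→15  {1,2,3,5,6,7}→1  {2,3,4,5,6,7}→6
  placing 0:c first → 7 extensions
  placing 1:f first → 21 extensions
total linear extensions = 28

28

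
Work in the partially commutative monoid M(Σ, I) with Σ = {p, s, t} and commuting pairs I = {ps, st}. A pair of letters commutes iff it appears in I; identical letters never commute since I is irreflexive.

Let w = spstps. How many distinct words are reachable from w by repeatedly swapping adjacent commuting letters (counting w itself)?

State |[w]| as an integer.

20

drop 0:s onto floor
drop 1:p onto floor
drop 2:s onto {0:s}
drop 3:t onto {1:p}
drop 4:p onto {3:t}
drop 5:s onto {2:s}
ground layer = {0:s, 1:p}
drop-orders for the pieces not yet dropped (sum over which currently-grounded one goes next):
  1 to go: {4} 1  {5} 1
  2 to go: {2,5} 1  {3,4} 1  {4,5} 2
  3 to go: {0,2,5} 1  {1,3,4} 1  {2,4,5} 3  {3,4,5} 3
  4 to go: {0,2,4,5} 4  {1,3,4,5} 4  {2,3,4,5} 6
  if 0:s drops first: 10 orders
  if 1:p drops first: 10 orders
heap linearizations: 20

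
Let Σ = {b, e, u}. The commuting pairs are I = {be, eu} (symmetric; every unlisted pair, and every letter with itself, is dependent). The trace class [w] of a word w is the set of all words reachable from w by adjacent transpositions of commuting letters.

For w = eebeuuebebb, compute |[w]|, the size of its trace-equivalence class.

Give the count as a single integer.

462

#0=e has no predecessor
#1=e depends on [0:e]
#2=b has no predecessor
#3=e depends on [1:e]
#4=u depends on [2:b]
#5=u depends on [4:u]
#6=e depends on [3:e]
#7=b depends on [5:u]
#8=e depends on [6:e]
#9=b depends on [7:b]
#10=b depends on [9:b]
sources: [0:e, 2:b]
N(rest) = Σ N(rest − s) over sources s of rest; N(one piece) = 1:
  size 1 → [8]=1  [10]=1
  size 2 → [6,8]=1  [8,10]=2  [9,10]=1
  size 3 → [3,6,8]=1  [6,8,10]=3  [7,9,10]=1  [8,9,10]=3
  size 4 → [1,3,6,8]=1  [3,6,8,10]=4  [5,7,9,10]=1  [6,8,9,10]=6  [7,8,9,10]=4
  size 5 → [0,1,3,6,8]=1  [1,3,6,8,10]=5  [3,6,8,9,10]=10  [4,5,7,9,10]=1  [5,7,8,9,10]=5  [6,7,8,9,10]=10
  size 6 → [0,1,3,6,8,10]=6  [1,3,6,8,9,10]=15  [2,4,5,7,9,10]=1  [3,6,7,8,9,10]=20  [4,5,7,8,9,10]=6  [5,6,7,8,9,10]=15
  size 7 → [0,1,3,6,8,9,10]=21  [1,3,6,7,8,9,10]=35  [2,4,5,7,8,9,10]=7  [3,5,6,7,8,9,10]=35  [4,5,6,7,8,9,10]=21
  size 8 → [0,1,3,6,7,8,9,10]=56  [1,3,5,6,7,8,9,10]=70  [2,4,5,6,7,8,9,10]=28  [3,4,5,6,7,8,9,10]=56
  size 9 → [0,1,3,5,6,7,8,9,10]=126  [1,3,4,5,6,7,8,9,10]=126  [2,3,4,5,6,7,8,9,10]=84
  first=0(e) contributes 210
  first=2(b) contributes 252
|[w]| = 462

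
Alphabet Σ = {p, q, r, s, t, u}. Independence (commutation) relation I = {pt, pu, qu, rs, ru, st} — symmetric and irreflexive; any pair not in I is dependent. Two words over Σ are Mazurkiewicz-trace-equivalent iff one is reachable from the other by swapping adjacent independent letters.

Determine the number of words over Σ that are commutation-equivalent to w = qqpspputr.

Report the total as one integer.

#0=q has no predecessor
#1=q depends on [0:q]
#2=p depends on [1:q]
#3=s depends on [2:p]
#4=p depends on [3:s]
#5=p depends on [4:p]
#6=u depends on [3:s]
#7=t depends on [6:u]
#8=r depends on [5:p, 7:t]
sources: [0:q]
N(rest) = Σ N(rest − s) over sources s of rest; N(one piece) = 1:
  size 1 → [8]=1
  size 2 → [5,8]=1  [7,8]=1
  size 3 → [4,5,8]=1  [5,7,8]=2  [6,7,8]=1
  size 4 → [4,5,7,8]=3  [5,6,7,8]=3
  size 5 → [4,5,6,7,8]=6
  size 6 → [3,4,5,6,7,8]=6
  size 7 → [2,3,4,5,6,7,8]=6
  first=0(q) contributes 6

6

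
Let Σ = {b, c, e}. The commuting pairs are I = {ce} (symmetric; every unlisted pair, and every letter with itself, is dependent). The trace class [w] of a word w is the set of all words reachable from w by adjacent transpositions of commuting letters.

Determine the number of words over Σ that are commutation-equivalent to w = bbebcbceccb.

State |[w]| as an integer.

4

#0=b has no predecessor
#1=b depends on [0:b]
#2=e depends on [1:b]
#3=b depends on [2:e]
#4=c depends on [3:b]
#5=b depends on [4:c]
#6=c depends on [5:b]
#7=e depends on [5:b]
#8=c depends on [6:c]
#9=c depends on [8:c]
#10=b depends on [7:e, 9:c]
sources: [0:b]
N(rest) = Σ N(rest − s) over sources s of rest; N(one piece) = 1:
  size 1 → [10]=1
  size 2 → [7,10]=1  [9,10]=1
  size 3 → [7,9,10]=2  [8,9,10]=1
  size 4 → [6,8,9,10]=1  [7,8,9,10]=3
  size 5 → [6,7,8,9,10]=4
  size 6 → [5,6,7,8,9,10]=4
  size 7 → [4,5,6,7,8,9,10]=4
  size 8 → [3,4,5,6,7,8,9,10]=4
  size 9 → [2,3,4,5,6,7,8,9,10]=4
  first=0(b) contributes 4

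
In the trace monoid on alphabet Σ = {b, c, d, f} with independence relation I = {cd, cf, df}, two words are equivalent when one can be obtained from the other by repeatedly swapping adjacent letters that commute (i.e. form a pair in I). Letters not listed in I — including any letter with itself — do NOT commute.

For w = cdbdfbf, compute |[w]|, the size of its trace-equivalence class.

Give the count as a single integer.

4

#0=c has no predecessor
#1=d has no predecessor
#2=b depends on [0:c, 1:d]
#3=d depends on [2:b]
#4=f depends on [2:b]
#5=b depends on [3:d, 4:f]
#6=f depends on [5:b]
sources: [0:c, 1:d]
N(rest) = Σ N(rest − s) over sources s of rest; N(one piece) = 1:
  size 1 → [6]=1
  size 2 → [5,6]=1
  size 3 → [3,5,6]=1  [4,5,6]=1
  size 4 → [3,4,5,6]=2
  size 5 → [2,3,4,5,6]=2
  first=0(c) contributes 2
  first=1(d) contributes 2
|[w]| = 4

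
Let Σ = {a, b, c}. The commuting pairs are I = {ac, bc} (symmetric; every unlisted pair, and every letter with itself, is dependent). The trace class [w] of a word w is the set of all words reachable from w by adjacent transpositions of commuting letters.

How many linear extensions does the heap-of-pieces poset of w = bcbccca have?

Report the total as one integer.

35

0(b) covers ∅
1(c) covers ∅
2(b) covers 0:b
3(c) covers 1:c
4(c) covers 3:c
5(c) covers 4:c
6(a) covers 2:b
floor of heap: 0:b, 1:c
completions by unplaced set U, small U first (add the entries for U minus each lowest piece of U):
  |U|=1: {5}:1  {6}:1
  |U|=2: {2,6}:1  {4,5}:1  {5,6}:2
  |U|=3: {0,2,6}:1  {2,5,6}:3  {3,4,5}:1  {4,5,6}:3
  |U|=4: {0,2,5,6}:4  {1,3,4,5}:1  {2,4,5,6}:6  {3,4,5,6}:4
  |U|=5: {0,2,4,5,6}:10  {1,3,4,5,6}:5  {2,3,4,5,6}:10
  start at 0(b): 15
  start at 1(c): 20
sum over floor = 35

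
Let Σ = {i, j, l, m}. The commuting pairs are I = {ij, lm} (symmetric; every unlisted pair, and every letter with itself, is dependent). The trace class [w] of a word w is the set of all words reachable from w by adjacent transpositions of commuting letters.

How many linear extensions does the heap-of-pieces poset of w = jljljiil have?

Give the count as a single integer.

drop 0:j onto floor
drop 1:l onto {0:j}
drop 2:j onto {1:l}
drop 3:l onto {2:j}
drop 4:j onto {3:l}
drop 5:i onto {3:l}
drop 6:i onto {5:i}
drop 7:l onto {4:j, 6:i}
ground layer = {0:j}
drop-orders for the pieces not yet dropped (sum over which currently-grounded one goes next):
  1 to go: {7} 1
  2 to go: {4,7} 1  {6,7} 1
  3 to go: {4,6,7} 2  {5,6,7} 1
  4 to go: {4,5,6,7} 3
  5 to go: {3,4,5,6,7} 3
  6 to go: {2,3,4,5,6,7} 3
  if 0:j drops first: 3 orders

3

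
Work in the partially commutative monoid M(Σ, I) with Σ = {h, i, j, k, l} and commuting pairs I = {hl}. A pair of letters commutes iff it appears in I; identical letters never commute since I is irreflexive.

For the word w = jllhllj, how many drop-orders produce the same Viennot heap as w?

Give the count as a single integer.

0(j) covers ∅
1(l) covers 0:j
2(l) covers 1:l
3(h) covers 0:j
4(l) covers 2:l
5(l) covers 4:l
6(j) covers 3:h, 5:l
floor of heap: 0:j
completions by unplaced set U, small U first (add the entries for U minus each lowest piece of U):
  |U|=1: {6}:1
  |U|=2: {3,6}:1  {5,6}:1
  |U|=3: {3,5,6}:2  {4,5,6}:1
  |U|=4: {2,4,5,6}:1  {3,4,5,6}:3
  |U|=5: {1,2,4,5,6}:1  {2,3,4,5,6}:4
  start at 0(j): 5

5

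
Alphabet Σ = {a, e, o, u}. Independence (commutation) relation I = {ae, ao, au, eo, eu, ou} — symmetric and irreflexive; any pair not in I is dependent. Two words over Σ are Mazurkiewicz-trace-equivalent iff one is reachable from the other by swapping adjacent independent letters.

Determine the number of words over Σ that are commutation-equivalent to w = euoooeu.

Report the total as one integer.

drop 0:e onto floor
drop 1:u onto floor
drop 2:o onto floor
drop 3:o onto {2:o}
drop 4:o onto {3:o}
drop 5:e onto {0:e}
drop 6:u onto {1:u}
ground layer = {0:e, 1:u, 2:o}
drop-orders for the pieces not yet dropped (sum over which currently-grounded one goes next):
  1 to go: {4} 1  {5} 1  {6} 1
  2 to go: {0,5} 1  {1,6} 1  {3,4} 1  {4,5} 2  {4,6} 2  {5,6} 2
  3 to go: {0,4,5} 3  {0,5,6} 3  {1,4,6} 3  {1,5,6} 3  {2,3,4} 1  {3,4,5} 3  {3,4,6} 3  {4,5,6} 6
  4 to go: {0,1,5,6} 6  {0,3,4,5} 6  {0,4,5,6} 12  {1,3,4,6} 6  {1,4,5,6} 12  {2,3,4,5} 4  {2,3,4,6} 4  {3,4,5,6} 12
  5 to go: {0,1,4,5,6} 30  {0,2,3,4,5} 10  {0,3,4,5,6} 30  {1,2,3,4,6} 10  {1,3,4,5,6} 30  {2,3,4,5,6} 20
  if 0:e drops first: 60 orders
  if 1:u drops first: 60 orders
  if 2:o drops first: 90 orders
heap linearizations: 210

210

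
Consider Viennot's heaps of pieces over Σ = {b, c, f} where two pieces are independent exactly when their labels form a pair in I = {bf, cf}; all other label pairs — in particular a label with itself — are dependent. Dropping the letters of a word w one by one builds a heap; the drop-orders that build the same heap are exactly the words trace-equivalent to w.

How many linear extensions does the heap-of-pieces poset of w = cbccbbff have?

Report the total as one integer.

28

#0=c has no predecessor
#1=b depends on [0:c]
#2=c depends on [1:b]
#3=c depends on [2:c]
#4=b depends on [3:c]
#5=b depends on [4:b]
#6=f has no predecessor
#7=f depends on [6:f]
sources: [0:c, 6:f]
N(rest) = Σ N(rest − s) over sources s of rest; N(one piece) = 1:
  size 1 → [5]=1  [7]=1
  size 2 → [4,5]=1  [5,7]=2  [6,7]=1
  size 3 → [3,4,5]=1  [4,5,7]=3  [5,6,7]=3
  size 4 → [2,3,4,5]=1  [3,4,5,7]=4  [4,5,6,7]=6
  size 5 → [1,2,3,4,5]=1  [2,3,4,5,7]=5  [3,4,5,6,7]=10
  size 6 → [0,1,2,3,4,5]=1  [1,2,3,4,5,7]=6  [2,3,4,5,6,7]=15
  first=0(c) contributes 21
  first=6(f) contributes 7
|[w]| = 28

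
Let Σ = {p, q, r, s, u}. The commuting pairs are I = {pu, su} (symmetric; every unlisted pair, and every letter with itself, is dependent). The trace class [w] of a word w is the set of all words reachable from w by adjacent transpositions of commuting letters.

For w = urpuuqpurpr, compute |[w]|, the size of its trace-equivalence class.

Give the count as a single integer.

6

drop 0:u onto floor
drop 1:r onto {0:u}
drop 2:p onto {1:r}
drop 3:u onto {1:r}
drop 4:u onto {3:u}
drop 5:q onto {2:p, 4:u}
drop 6:p onto {5:q}
drop 7:u onto {5:q}
drop 8:r onto {6:p, 7:u}
drop 9:p onto {8:r}
drop 10:r onto {9:p}
ground layer = {0:u}
drop-orders for the pieces not yet dropped (sum over which currently-grounded one goes next):
  1 to go: {10} 1
  2 to go: {9,10} 1
  3 to go: {8,9,10} 1
  4 to go: {6,8,9,10} 1  {7,8,9,10} 1
  5 to go: {6,7,8,9,10} 2
  6 to go: {5,6,7,8,9,10} 2
  7 to go: {2,5,6,7,8,9,10} 2  {4,5,6,7,8,9,10} 2
  8 to go: {2,4,5,6,7,8,9,10} 4  {3,4,5,6,7,8,9,10} 2
  9 to go: {2,3,4,5,6,7,8,9,10} 6
  if 0:u drops first: 6 orders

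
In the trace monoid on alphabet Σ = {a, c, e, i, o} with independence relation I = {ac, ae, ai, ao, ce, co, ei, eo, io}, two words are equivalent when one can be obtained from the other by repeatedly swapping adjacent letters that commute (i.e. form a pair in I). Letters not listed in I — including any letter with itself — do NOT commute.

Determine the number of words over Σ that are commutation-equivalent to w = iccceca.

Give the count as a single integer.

42

drop 0:i onto floor
drop 1:c onto {0:i}
drop 2:c onto {1:c}
drop 3:c onto {2:c}
drop 4:e onto floor
drop 5:c onto {3:c}
drop 6:a onto floor
ground layer = {0:i, 4:e, 6:a}
drop-orders for the pieces not yet dropped (sum over which currently-grounded one goes next):
  1 to go: {4} 1  {5} 1  {6} 1
  2 to go: {3,5} 1  {4,5} 2  {4,6} 2  {5,6} 2
  3 to go: {2,3,5} 1  {3,4,5} 3  {3,5,6} 3  {4,5,6} 6
  4 to go: {1,2,3,5} 1  {2,3,4,5} 4  {2,3,5,6} 4  {3,4,5,6} 12
  5 to go: {0,1,2,3,5} 1  {1,2,3,4,5} 5  {1,2,3,5,6} 5  {2,3,4,5,6} 20
  if 0:i drops first: 30 orders
  if 4:e drops first: 6 orders
  if 6:a drops first: 6 orders
heap linearizations: 42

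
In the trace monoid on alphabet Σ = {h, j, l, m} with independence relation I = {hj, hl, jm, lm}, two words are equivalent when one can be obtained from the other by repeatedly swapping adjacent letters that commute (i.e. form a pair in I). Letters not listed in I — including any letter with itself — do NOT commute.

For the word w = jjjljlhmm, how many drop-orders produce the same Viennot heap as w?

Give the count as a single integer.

84

#0=j has no predecessor
#1=j depends on [0:j]
#2=j depends on [1:j]
#3=l depends on [2:j]
#4=j depends on [3:l]
#5=l depends on [4:j]
#6=h has no predecessor
#7=m depends on [6:h]
#8=m depends on [7:m]
sources: [0:j, 6:h]
N(rest) = Σ N(rest − s) over sources s of rest; N(one piece) = 1:
  size 1 → [5]=1  [8]=1
  size 2 → [4,5]=1  [5,8]=2  [7,8]=1
  size 3 → [3,4,5]=1  [4,5,8]=3  [5,7,8]=3  [6,7,8]=1
  size 4 → [2,3,4,5]=1  [3,4,5,8]=4  [4,5,7,8]=6  [5,6,7,8]=4
  size 5 → [1,2,3,4,5]=1  [2,3,4,5,8]=5  [3,4,5,7,8]=10  [4,5,6,7,8]=10
  size 6 → [0,1,2,3,4,5]=1  [1,2,3,4,5,8]=6  [2,3,4,5,7,8]=15  [3,4,5,6,7,8]=20
  size 7 → [0,1,2,3,4,5,8]=7  [1,2,3,4,5,7,8]=21  [2,3,4,5,6,7,8]=35
  first=0(j) contributes 56
  first=6(h) contributes 28
|[w]| = 84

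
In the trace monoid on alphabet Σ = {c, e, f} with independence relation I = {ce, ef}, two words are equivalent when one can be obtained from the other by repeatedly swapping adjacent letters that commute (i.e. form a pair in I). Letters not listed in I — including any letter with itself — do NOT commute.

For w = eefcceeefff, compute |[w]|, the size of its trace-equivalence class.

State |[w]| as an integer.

#0=e has no predecessor
#1=e depends on [0:e]
#2=f has no predecessor
#3=c depends on [2:f]
#4=c depends on [3:c]
#5=e depends on [1:e]
#6=e depends on [5:e]
#7=e depends on [6:e]
#8=f depends on [4:c]
#9=f depends on [8:f]
#10=f depends on [9:f]
sources: [0:e, 2:f]
N(rest) = Σ N(rest − s) over sources s of rest; N(one piece) = 1:
  size 1 → [7]=1  [10]=1
  size 2 → [6,7]=1  [7,10]=2  [9,10]=1
  size 3 → [5,6,7]=1  [6,7,10]=3  [7,9,10]=3  [8,9,10]=1
  size 4 → [1,5,6,7]=1  [4,8,9,10]=1  [5,6,7,10]=4  [6,7,9,10]=6  [7,8,9,10]=4
  size 5 → [0,1,5,6,7]=1  [1,5,6,7,10]=5  [3,4,8,9,10]=1  [4,7,8,9,10]=5  [5,6,7,9,10]=10  [6,7,8,9,10]=10
  size 6 → [0,1,5,6,7,10]=6  [1,5,6,7,9,10]=15  [2,3,4,8,9,10]=1  [3,4,7,8,9,10]=6  [4,6,7,8,9,10]=15  [5,6,7,8,9,10]=20
  size 7 → [0,1,5,6,7,9,10]=21  [1,5,6,7,8,9,10]=35  [2,3,4,7,8,9,10]=7  [3,4,6,7,8,9,10]=21  [4,5,6,7,8,9,10]=35
  size 8 → [0,1,5,6,7,8,9,10]=56  [1,4,5,6,7,8,9,10]=70  [2,3,4,6,7,8,9,10]=28  [3,4,5,6,7,8,9,10]=56
  size 9 → [0,1,4,5,6,7,8,9,10]=126  [1,3,4,5,6,7,8,9,10]=126  [2,3,4,5,6,7,8,9,10]=84
  first=0(e) contributes 210
  first=2(f) contributes 252
|[w]| = 462

462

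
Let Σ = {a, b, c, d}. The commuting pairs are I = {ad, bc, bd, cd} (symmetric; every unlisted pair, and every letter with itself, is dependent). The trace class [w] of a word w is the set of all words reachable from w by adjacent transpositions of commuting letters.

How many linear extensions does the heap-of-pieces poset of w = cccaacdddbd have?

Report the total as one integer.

0(c) covers ∅
1(c) covers 0:c
2(c) covers 1:c
3(a) covers 2:c
4(a) covers 3:a
5(c) covers 4:a
6(d) covers ∅
7(d) covers 6:d
8(d) covers 7:d
9(b) covers 4:a
10(d) covers 8:d
floor of heap: 0:c, 6:d
completions by unplaced set U, small U first (add the entries for U minus each lowest piece of U):
  |U|=1: {5}:1  {9}:1  {10}:1
  |U|=2: {5,9}:2  {5,10}:2  {8,10}:1  {9,10}:2
  |U|=3: {4,5,9}:2  {5,8,10}:3  {5,9,10}:6  {7,8,10}:1  {8,9,10}:3
  |U|=4: {3,4,5,9}:2  {4,5,9,10}:8  {5,7,8,10}:4  {5,8,9,10}:12  {6,7,8,10}:1  {7,8,9,10}:4
  |U|=5: {2,3,4,5,9}:2  {3,4,5,9,10}:10  {4,5,8,9,10}:20  {5,6,7,8,10}:5  {5,7,8,9,10}:20  {6,7,8,9,10}:5
  |U|=6: {1,2,3,4,5,9}:2  {2,3,4,5,9,10}:12  {3,4,5,8,9,10}:30  {4,5,7,8,9,10}:40  {5,6,7,8,9,10}:30
  |U|=7: {0,1,2,3,4,5,9}:2  {1,2,3,4,5,9,10}:14  {2,3,4,5,8,9,10}:42  {3,4,5,7,8,9,10}:70  {4,5,6,7,8,9,10}:70
  |U|=8: {0,1,2,3,4,5,9,10}:16  {1,2,3,4,5,8,9,10}:56  {2,3,4,5,7,8,9,10}:112  {3,4,5,6,7,8,9,10}:140
  |U|=9: {0,1,2,3,4,5,8,9,10}:72  {1,2,3,4,5,7,8,9,10}:168  {2,3,4,5,6,7,8,9,10}:252
  start at 0(c): 420
  start at 6(d): 240
sum over floor = 660

660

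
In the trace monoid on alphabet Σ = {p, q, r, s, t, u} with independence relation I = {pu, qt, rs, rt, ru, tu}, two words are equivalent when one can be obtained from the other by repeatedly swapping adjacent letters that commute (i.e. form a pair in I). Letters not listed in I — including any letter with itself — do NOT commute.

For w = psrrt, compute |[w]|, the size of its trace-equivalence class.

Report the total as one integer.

6

#0=p has no predecessor
#1=s depends on [0:p]
#2=r depends on [0:p]
#3=r depends on [2:r]
#4=t depends on [1:s]
sources: [0:p]
N(rest) = Σ N(rest − s) over sources s of rest; N(one piece) = 1:
  size 1 → [3]=1  [4]=1
  size 2 → [1,4]=1  [2,3]=1  [3,4]=2
  size 3 → [1,3,4]=3  [2,3,4]=3
  first=0(p) contributes 6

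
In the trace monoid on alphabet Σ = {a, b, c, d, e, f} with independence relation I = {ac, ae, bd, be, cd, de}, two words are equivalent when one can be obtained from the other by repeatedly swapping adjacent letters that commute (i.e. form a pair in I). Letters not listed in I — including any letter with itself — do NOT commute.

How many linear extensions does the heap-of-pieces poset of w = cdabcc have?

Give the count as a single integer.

piece 0:c — minimal
piece 1:d — minimal
piece 2:a rests on {1:d}
piece 3:b rests on {0:c, 2:a}
piece 4:c rests on {3:b}
piece 5:c rests on {4:c}
minimal pieces: {0:c, 1:d}
ways to finish when only these pieces remain (= sum over removing one remaining piece with nothing left below it):
  1 left: {5}→1
  2 left: {4,5}→1
  3 left: {3,4,5}→1
  4 left: {0,3,4,5}→1  {2,3,4,5}→1
  placing 0:c first → 1 extensions
  placing 1:d first → 2 extensions
total linear extensions = 3

3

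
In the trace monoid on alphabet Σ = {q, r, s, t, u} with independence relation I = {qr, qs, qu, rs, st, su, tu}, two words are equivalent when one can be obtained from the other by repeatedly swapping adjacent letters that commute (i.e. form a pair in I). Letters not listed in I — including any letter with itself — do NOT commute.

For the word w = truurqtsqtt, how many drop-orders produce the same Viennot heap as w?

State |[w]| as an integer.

drop 0:t onto floor
drop 1:r onto {0:t}
drop 2:u onto {1:r}
drop 3:u onto {2:u}
drop 4:r onto {3:u}
drop 5:q onto {0:t}
drop 6:t onto {4:r, 5:q}
drop 7:s onto floor
drop 8:q onto {6:t}
drop 9:t onto {8:q}
drop 10:t onto {9:t}
ground layer = {0:t, 7:s}
drop-orders for the pieces not yet dropped (sum over which currently-grounded one goes next):
  1 to go: {7} 1  {10} 1
  2 to go: {7,10} 2  {9,10} 1
  3 to go: {7,9,10} 3  {8,9,10} 1
  4 to go: {6,8,9,10} 1  {7,8,9,10} 4
  5 to go: {4,6,8,9,10} 1  {5,6,8,9,10} 1  {6,7,8,9,10} 5
  6 to go: {3,4,6,8,9,10} 1  {4,5,6,8,9,10} 2  {4,6,7,8,9,10} 6  {5,6,7,8,9,10} 6
  7 to go: {2,3,4,6,8,9,10} 1  {3,4,5,6,8,9,10} 3  {3,4,6,7,8,9,10} 7  {4,5,6,7,8,9,10} 14
  8 to go: {1,2,3,4,6,8,9,10} 1  {2,3,4,5,6,8,9,10} 4  {2,3,4,6,7,8,9,10} 8  {3,4,5,6,7,8,9,10} 24
  9 to go: {1,2,3,4,5,6,8,9,10} 5  {1,2,3,4,6,7,8,9,10} 9  {2,3,4,5,6,7,8,9,10} 36
  if 0:t drops first: 50 orders
  if 7:s drops first: 5 orders
heap linearizations: 55

55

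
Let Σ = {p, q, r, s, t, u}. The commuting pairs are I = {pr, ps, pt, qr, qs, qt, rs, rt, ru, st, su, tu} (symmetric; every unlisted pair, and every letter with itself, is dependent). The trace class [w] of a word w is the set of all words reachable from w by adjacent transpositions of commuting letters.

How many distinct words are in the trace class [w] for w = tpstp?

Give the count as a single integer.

0(t) covers ∅
1(p) covers ∅
2(s) covers ∅
3(t) covers 0:t
4(p) covers 1:p
floor of heap: 0:t, 1:p, 2:s
completions by unplaced set U, small U first (add the entries for U minus each lowest piece of U):
  |U|=1: {2}:1  {3}:1  {4}:1
  |U|=2: {0,3}:1  {1,4}:1  {2,3}:2  {2,4}:2  {3,4}:2
  |U|=3: {0,2,3}:3  {0,3,4}:3  {1,2,4}:3  {1,3,4}:3  {2,3,4}:6
  start at 0(t): 12
  start at 1(p): 12
  start at 2(s): 6
sum over floor = 30

30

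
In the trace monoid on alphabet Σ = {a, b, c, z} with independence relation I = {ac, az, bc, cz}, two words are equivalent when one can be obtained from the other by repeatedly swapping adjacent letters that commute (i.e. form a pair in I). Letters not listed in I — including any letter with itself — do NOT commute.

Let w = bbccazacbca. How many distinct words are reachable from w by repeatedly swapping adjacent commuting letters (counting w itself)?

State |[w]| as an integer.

990

drop 0:b onto floor
drop 1:b onto {0:b}
drop 2:c onto floor
drop 3:c onto {2:c}
drop 4:a onto {1:b}
drop 5:z onto {1:b}
drop 6:a onto {4:a}
drop 7:c onto {3:c}
drop 8:b onto {5:z, 6:a}
drop 9:c onto {7:c}
drop 10:a onto {8:b}
ground layer = {0:b, 2:c}
drop-orders for the pieces not yet dropped (sum over which currently-grounded one goes next):
  1 to go: {9} 1  {10} 1
  2 to go: {7,9} 1  {8,10} 1  {9,10} 2
  3 to go: {3,7,9} 1  {5,8,10} 1  {6,8,10} 1  {7,9,10} 3  {8,9,10} 3
  4 to go: {2,3,7,9} 1  {3,7,9,10} 4  {4,6,8,10} 1  {5,6,8,10} 2  {5,8,9,10} 4  {6,8,9,10} 4  {7,8,9,10} 6
  5 to go: {2,3,7,9,10} 5  {3,7,8,9,10} 10  {4,5,6,8,10} 3  {4,6,8,9,10} 5  {5,6,8,9,10} 10  {5,7,8,9,10} 10  {6,7,8,9,10} 10
  6 to go: {1,4,5,6,8,10} 3  {2,3,7,8,9,10} 15  {3,5,7,8,9,10} 20  {3,6,7,8,9,10} 20  {4,5,6,8,9,10} 18  {4,6,7,8,9,10} 15  {5,6,7,8,9,10} 30
  7 to go: {0,1,4,5,6,8,10} 3  {1,4,5,6,8,9,10} 21  {2,3,5,7,8,9,10} 35  {2,3,6,7,8,9,10} 35  {3,4,6,7,8,9,10} 35  {3,5,6,7,8,9,10} 70  {4,5,6,7,8,9,10} 63
  8 to go: {0,1,4,5,6,8,9,10} 24  {1,4,5,6,7,8,9,10} 84  {2,3,4,6,7,8,9,10} 70  {2,3,5,6,7,8,9,10} 140  {3,4,5,6,7,8,9,10} 168
  9 to go: {0,1,4,5,6,7,8,9,10} 108  {1,3,4,5,6,7,8,9,10} 252  {2,3,4,5,6,7,8,9,10} 378
  if 0:b drops first: 630 orders
  if 2:c drops first: 360 orders
heap linearizations: 990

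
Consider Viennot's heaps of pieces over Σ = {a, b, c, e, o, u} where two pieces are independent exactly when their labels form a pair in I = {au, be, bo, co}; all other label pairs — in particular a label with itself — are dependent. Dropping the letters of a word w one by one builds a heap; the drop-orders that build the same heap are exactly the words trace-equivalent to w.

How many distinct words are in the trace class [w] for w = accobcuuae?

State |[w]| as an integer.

15

0(a) covers ∅
1(c) covers 0:a
2(c) covers 1:c
3(o) covers 0:a
4(b) covers 2:c
5(c) covers 4:b
6(u) covers 3:o, 5:c
7(u) covers 6:u
8(a) covers 3:o, 5:c
9(e) covers 7:u, 8:a
floor of heap: 0:a
completions by unplaced set U, small U first (add the entries for U minus each lowest piece of U):
  |U|=1: {9}:1
  |U|=2: {7,9}:1  {8,9}:1
  |U|=3: {6,7,9}:1  {7,8,9}:2
  |U|=4: {6,7,8,9}:3
  |U|=5: {3,6,7,8,9}:3  {5,6,7,8,9}:3
  |U|=6: {3,5,6,7,8,9}:6  {4,5,6,7,8,9}:3
  |U|=7: {2,4,5,6,7,8,9}:3  {3,4,5,6,7,8,9}:9
  |U|=8: {1,2,4,5,6,7,8,9}:3  {2,3,4,5,6,7,8,9}:12
  start at 0(a): 15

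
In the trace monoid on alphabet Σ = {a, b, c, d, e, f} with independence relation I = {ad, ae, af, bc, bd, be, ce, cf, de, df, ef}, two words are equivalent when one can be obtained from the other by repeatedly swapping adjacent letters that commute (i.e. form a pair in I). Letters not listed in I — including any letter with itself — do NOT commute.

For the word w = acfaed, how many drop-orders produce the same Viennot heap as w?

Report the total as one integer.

#0=a has no predecessor
#1=c depends on [0:a]
#2=f has no predecessor
#3=a depends on [1:c]
#4=e has no predecessor
#5=d depends on [1:c]
sources: [0:a, 2:f, 4:e]
N(rest) = Σ N(rest − s) over sources s of rest; N(one piece) = 1:
  size 1 → [2]=1  [3]=1  [4]=1  [5]=1
  size 2 → [2,3]=2  [2,4]=2  [2,5]=2  [3,4]=2  [3,5]=2  [4,5]=2
  size 3 → [1,3,5]=2  [2,3,4]=6  [2,3,5]=6  [2,4,5]=6  [3,4,5]=6
  size 4 → [0,1,3,5]=2  [1,2,3,5]=8  [1,3,4,5]=8  [2,3,4,5]=24
  first=0(a) contributes 40
  first=2(f) contributes 10
  first=4(e) contributes 10
|[w]| = 60

60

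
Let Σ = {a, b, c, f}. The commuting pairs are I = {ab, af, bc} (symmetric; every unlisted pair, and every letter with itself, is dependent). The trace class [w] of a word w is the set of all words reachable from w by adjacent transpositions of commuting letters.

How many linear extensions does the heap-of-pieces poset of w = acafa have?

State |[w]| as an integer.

drop 0:a onto floor
drop 1:c onto {0:a}
drop 2:a onto {1:c}
drop 3:f onto {1:c}
drop 4:a onto {2:a}
ground layer = {0:a}
drop-orders for the pieces not yet dropped (sum over which currently-grounded one goes next):
  1 to go: {3} 1  {4} 1
  2 to go: {2,4} 1  {3,4} 2
  3 to go: {2,3,4} 3
  if 0:a drops first: 3 orders

3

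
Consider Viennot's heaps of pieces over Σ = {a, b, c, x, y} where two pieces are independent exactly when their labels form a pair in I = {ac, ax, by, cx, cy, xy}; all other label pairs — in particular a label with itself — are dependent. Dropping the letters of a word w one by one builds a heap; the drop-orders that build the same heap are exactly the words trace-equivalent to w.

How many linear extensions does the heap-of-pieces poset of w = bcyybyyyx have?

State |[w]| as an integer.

#0=b has no predecessor
#1=c depends on [0:b]
#2=y has no predecessor
#3=y depends on [2:y]
#4=b depends on [1:c]
#5=y depends on [3:y]
#6=y depends on [5:y]
#7=y depends on [6:y]
#8=x depends on [4:b]
sources: [0:b, 2:y]
N(rest) = Σ N(rest − s) over sources s of rest; N(one piece) = 1:
  size 1 → [7]=1  [8]=1
  size 2 → [4,8]=1  [6,7]=1  [7,8]=2
  size 3 → [1,4,8]=1  [4,7,8]=3  [5,6,7]=1  [6,7,8]=3
  size 4 → [0,1,4,8]=1  [1,4,7,8]=4  [3,5,6,7]=1  [4,6,7,8]=6  [5,6,7,8]=4
  size 5 → [0,1,4,7,8]=5  [1,4,6,7,8]=10  [2,3,5,6,7]=1  [3,5,6,7,8]=5  [4,5,6,7,8]=10
  size 6 → [0,1,4,6,7,8]=15  [1,4,5,6,7,8]=20  [2,3,5,6,7,8]=6  [3,4,5,6,7,8]=15
  size 7 → [0,1,4,5,6,7,8]=35  [1,3,4,5,6,7,8]=35  [2,3,4,5,6,7,8]=21
  first=0(b) contributes 56
  first=2(y) contributes 70
|[w]| = 126

126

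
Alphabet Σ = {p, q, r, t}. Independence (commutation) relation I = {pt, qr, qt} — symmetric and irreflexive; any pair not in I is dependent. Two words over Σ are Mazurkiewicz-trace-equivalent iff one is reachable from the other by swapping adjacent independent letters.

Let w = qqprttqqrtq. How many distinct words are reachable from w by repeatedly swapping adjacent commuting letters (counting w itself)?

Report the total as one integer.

0(q) covers ∅
1(q) covers 0:q
2(p) covers 1:q
3(r) covers 2:p
4(t) covers 3:r
5(t) covers 4:t
6(q) covers 2:p
7(q) covers 6:q
8(r) covers 5:t
9(t) covers 8:r
10(q) covers 7:q
floor of heap: 0:q
completions by unplaced set U, small U first (add the entries for U minus each lowest piece of U):
  |U|=1: {9}:1  {10}:1
  |U|=2: {7,10}:1  {8,9}:1  {9,10}:2
  |U|=3: {5,8,9}:1  {6,7,10}:1  {7,9,10}:3  {8,9,10}:3
  |U|=4: {4,5,8,9}:1  {5,8,9,10}:4  {6,7,9,10}:4  {7,8,9,10}:6
  |U|=5: {3,4,5,8,9}:1  {4,5,8,9,10}:5  {5,7,8,9,10}:10  {6,7,8,9,10}:10
  |U|=6: {3,4,5,8,9,10}:6  {4,5,7,8,9,10}:15  {5,6,7,8,9,10}:20
  |U|=7: {3,4,5,7,8,9,10}:21  {4,5,6,7,8,9,10}:35
  |U|=8: {3,4,5,6,7,8,9,10}:56
  |U|=9: {2,3,4,5,6,7,8,9,10}:56
  start at 0(q): 56

56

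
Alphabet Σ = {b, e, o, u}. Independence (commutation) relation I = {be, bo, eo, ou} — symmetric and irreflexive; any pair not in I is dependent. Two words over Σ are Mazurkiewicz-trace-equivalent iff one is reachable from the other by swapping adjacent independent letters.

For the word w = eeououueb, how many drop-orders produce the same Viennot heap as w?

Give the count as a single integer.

72

piece 0:e — minimal
piece 1:e rests on {0:e}
piece 2:o — minimal
piece 3:u rests on {1:e}
piece 4:o rests on {2:o}
piece 5:u rests on {3:u}
piece 6:u rests on {5:u}
piece 7:e rests on {6:u}
piece 8:b rests on {6:u}
minimal pieces: {0:e, 2:o}
ways to finish when only these pieces remain (= sum over removing one remaining piece with nothing left below it):
  1 left: {4}→1  {7}→1  {8}→1
  2 left: {2,4}→1  {4,7}→2  {4,8}→2  {7,8}→2
  3 left: {2,4,7}→3  {2,4,8}→3  {4,7,8}→6  {6,7,8}→2
  4 left: {2,4,7,8}→12  {4,6,7,8}→8  {5,6,7,8}→2
  5 left: {2,4,6,7,8}→20  {3,5,6,7,8}→2  {4,5,6,7,8}→10
  6 left: {1,3,5,6,7,8}→2  {2,4,5,6,7,8}→30  {3,4,5,6,7,8}→12
  7 left: {0,1,3,5,6,7,8}→2  {1,3,4,5,6,7,8}→14  {2,3,4,5,6,7,8}→42
  placing 0:e first → 56 extensions
  placing 2:o first → 16 extensions
total linear extensions = 72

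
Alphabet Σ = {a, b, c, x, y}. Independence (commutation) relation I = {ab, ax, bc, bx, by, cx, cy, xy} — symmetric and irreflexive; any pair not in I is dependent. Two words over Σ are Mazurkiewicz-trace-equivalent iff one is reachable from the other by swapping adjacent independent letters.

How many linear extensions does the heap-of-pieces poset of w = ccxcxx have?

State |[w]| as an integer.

#0=c has no predecessor
#1=c depends on [0:c]
#2=x has no predecessor
#3=c depends on [1:c]
#4=x depends on [2:x]
#5=x depends on [4:x]
sources: [0:c, 2:x]
N(rest) = Σ N(rest − s) over sources s of rest; N(one piece) = 1:
  size 1 → [3]=1  [5]=1
  size 2 → [1,3]=1  [3,5]=2  [4,5]=1
  size 3 → [0,1,3]=1  [1,3,5]=3  [2,4,5]=1  [3,4,5]=3
  size 4 → [0,1,3,5]=4  [1,3,4,5]=6  [2,3,4,5]=4
  first=0(c) contributes 10
  first=2(x) contributes 10
|[w]| = 20

20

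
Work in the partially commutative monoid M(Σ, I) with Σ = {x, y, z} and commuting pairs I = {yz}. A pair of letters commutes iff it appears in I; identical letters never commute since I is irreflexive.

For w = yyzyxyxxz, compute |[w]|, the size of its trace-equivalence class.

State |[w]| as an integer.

4

piece 0:y — minimal
piece 1:y rests on {0:y}
piece 2:z — minimal
piece 3:y rests on {1:y}
piece 4:x rests on {2:z, 3:y}
piece 5:y rests on {4:x}
piece 6:x rests on {5:y}
piece 7:x rests on {6:x}
piece 8:z rests on {7:x}
minimal pieces: {0:y, 2:z}
ways to finish when only these pieces remain (= sum over removing one remaining piece with nothing left below it):
  1 left: {8}→1
  2 left: {7,8}→1
  3 left: {6,7,8}→1
  4 left: {5,6,7,8}→1
  5 left: {4,5,6,7,8}→1
  6 left: {2,4,5,6,7,8}→1  {3,4,5,6,7,8}→1
  7 left: {1,3,4,5,6,7,8}→1  {2,3,4,5,6,7,8}→2
  placing 0:y first → 3 extensions
  placing 2:z first → 1 extensions
total linear extensions = 4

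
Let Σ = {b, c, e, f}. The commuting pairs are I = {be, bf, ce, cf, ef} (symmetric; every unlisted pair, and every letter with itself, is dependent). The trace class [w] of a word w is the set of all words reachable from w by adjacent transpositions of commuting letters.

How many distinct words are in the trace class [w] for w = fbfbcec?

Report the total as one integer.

105

0(f) covers ∅
1(b) covers ∅
2(f) covers 0:f
3(b) covers 1:b
4(c) covers 3:b
5(e) covers ∅
6(c) covers 4:c
floor of heap: 0:f, 1:b, 5:e
completions by unplaced set U, small U first (add the entries for U minus each lowest piece of U):
  |U|=1: {2}:1  {5}:1  {6}:1
  |U|=2: {0,2}:1  {2,5}:2  {2,6}:2  {4,6}:1  {5,6}:2
  |U|=3: {0,2,5}:3  {0,2,6}:3  {2,4,6}:3  {2,5,6}:6  {3,4,6}:1  {4,5,6}:3
  |U|=4: {0,2,4,6}:6  {0,2,5,6}:12  {1,3,4,6}:1  {2,3,4,6}:4  {2,4,5,6}:12  {3,4,5,6}:4
  |U|=5: {0,2,3,4,6}:10  {0,2,4,5,6}:30  {1,2,3,4,6}:5  {1,3,4,5,6}:5  {2,3,4,5,6}:20
  start at 0(f): 30
  start at 1(b): 60
  start at 5(e): 15
sum over floor = 105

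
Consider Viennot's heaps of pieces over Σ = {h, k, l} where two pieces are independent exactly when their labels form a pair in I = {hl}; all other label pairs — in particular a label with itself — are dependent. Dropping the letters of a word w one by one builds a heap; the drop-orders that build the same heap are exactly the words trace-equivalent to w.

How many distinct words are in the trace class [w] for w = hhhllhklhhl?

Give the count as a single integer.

90

#0=h has no predecessor
#1=h depends on [0:h]
#2=h depends on [1:h]
#3=l has no predecessor
#4=l depends on [3:l]
#5=h depends on [2:h]
#6=k depends on [4:l, 5:h]
#7=l depends on [6:k]
#8=h depends on [6:k]
#9=h depends on [8:h]
#10=l depends on [7:l]
sources: [0:h, 3:l]
N(rest) = Σ N(rest − s) over sources s of rest; N(one piece) = 1:
  size 1 → [9]=1  [10]=1
  size 2 → [7,10]=1  [8,9]=1  [9,10]=2
  size 3 → [7,9,10]=3  [8,9,10]=3
  size 4 → [7,8,9,10]=6
  size 5 → [6,7,8,9,10]=6
  size 6 → [4,6,7,8,9,10]=6  [5,6,7,8,9,10]=6
  size 7 → [2,5,6,7,8,9,10]=6  [3,4,6,7,8,9,10]=6  [4,5,6,7,8,9,10]=12
  size 8 → [1,2,5,6,7,8,9,10]=6  [2,4,5,6,7,8,9,10]=18  [3,4,5,6,7,8,9,10]=18
  size 9 → [0,1,2,5,6,7,8,9,10]=6  [1,2,4,5,6,7,8,9,10]=24  [2,3,4,5,6,7,8,9,10]=36
  first=0(h) contributes 60
  first=3(l) contributes 30
|[w]| = 90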